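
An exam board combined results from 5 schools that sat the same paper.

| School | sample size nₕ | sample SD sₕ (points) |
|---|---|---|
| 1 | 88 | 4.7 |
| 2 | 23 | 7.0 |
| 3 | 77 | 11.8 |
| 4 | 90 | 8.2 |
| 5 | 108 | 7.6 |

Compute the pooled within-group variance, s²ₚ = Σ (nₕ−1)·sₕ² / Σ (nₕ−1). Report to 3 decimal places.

Degrees of freedom: 87 + 22 + 76 + 89 + 107 = 381.
Σ(nₕ−1)sₕ² = 87·22.09 + 22·49 + 76·139.24 + 89·67.24 + 107·57.76 = 25746.75.
s²ₚ = 25746.75 / 381 = 67.57677... → 67.577.

67.577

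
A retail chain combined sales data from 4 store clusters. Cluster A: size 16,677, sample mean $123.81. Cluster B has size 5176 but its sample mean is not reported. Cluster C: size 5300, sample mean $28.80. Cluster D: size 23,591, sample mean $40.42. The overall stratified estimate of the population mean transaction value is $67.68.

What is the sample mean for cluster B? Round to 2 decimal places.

N = 16677 + 5176 + 5300 + 23591 = 50744.
Overall total = μ·N = 67.68·50744 = 3434353.92.
Subtract the known strata: 16677·123.81 + 5300·28.80 + 23591·40.42 = 3170967.59.
Remaining total for cluster B: 3434353.92 − 3170967.59 = 263386.33.
Divide by its size: 263386.33 / 5176 = 50.8861... → 50.89.

50.89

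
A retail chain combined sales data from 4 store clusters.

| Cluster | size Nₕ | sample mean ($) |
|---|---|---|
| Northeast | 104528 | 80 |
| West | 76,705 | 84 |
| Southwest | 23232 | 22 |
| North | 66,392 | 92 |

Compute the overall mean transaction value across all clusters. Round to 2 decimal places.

79.10

N = 104528 + 76705 + 23232 + 66392 = 270857.
Overall mean = Σ (Nₕ/N)·x̄ₕ — weight by population share, not a simple average.
Σ Nₕx̄ₕ = 104528·80 + 76705·84 + 23232·22 + 66392·92 = 8362240 + 6443220 + 511104 + 6108064 = 21424628.
Divide by N: 21424628 / 270857 = 79.0994... → 79.10.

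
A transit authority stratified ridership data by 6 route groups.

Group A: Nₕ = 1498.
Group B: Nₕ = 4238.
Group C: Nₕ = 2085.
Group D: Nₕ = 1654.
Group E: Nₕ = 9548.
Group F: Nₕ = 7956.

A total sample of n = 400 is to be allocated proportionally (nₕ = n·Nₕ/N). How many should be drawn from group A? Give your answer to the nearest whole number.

22

Share of group A = 1498/26979 = 0.05552.
Allocate 400 × 0.05552 = 22.210... → 22.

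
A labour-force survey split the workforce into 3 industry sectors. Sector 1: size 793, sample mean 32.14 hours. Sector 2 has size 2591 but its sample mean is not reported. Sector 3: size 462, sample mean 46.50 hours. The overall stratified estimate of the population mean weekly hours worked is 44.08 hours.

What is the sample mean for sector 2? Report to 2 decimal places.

N = 793 + 2591 + 462 = 3846.
Overall total = μ·N = 44.08·3846 = 169531.68.
Subtract the known strata: 793·32.14 + 462·46.50 = 46970.02.
Remaining total for sector 2: 169531.68 − 46970.02 = 122561.66.
Divide by its size: 122561.66 / 2591 = 47.3028... → 47.30.

47.30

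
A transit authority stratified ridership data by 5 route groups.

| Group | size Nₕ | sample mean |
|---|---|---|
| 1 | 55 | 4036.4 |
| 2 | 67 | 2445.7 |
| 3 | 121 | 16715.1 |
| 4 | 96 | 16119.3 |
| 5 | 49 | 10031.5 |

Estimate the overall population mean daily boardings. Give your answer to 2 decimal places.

11462.34

x̄_st = (Σ Nₕx̄ₕ) / (Σ Nₕ) = (55·4036.4 + 67·2445.7 + 121·16715.1 + 96·16119.3 + 49·10031.5) / 388
= 4447387.3 / 388 = 11462.3384... → 11462.34.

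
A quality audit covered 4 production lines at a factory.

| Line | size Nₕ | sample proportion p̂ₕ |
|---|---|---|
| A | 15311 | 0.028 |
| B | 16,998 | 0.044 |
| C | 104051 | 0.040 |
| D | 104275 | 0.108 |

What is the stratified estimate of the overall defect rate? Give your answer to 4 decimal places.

Wₕ = Nₕ/N with N = 240635: 0.0636, 0.0706, 0.4324, 0.4333.
p̂_st = 0.0636·0.028 + 0.0706·0.044 + 0.4324·0.040 + 0.4333·0.108 ≈ 0.068986... → 0.0690.

0.0690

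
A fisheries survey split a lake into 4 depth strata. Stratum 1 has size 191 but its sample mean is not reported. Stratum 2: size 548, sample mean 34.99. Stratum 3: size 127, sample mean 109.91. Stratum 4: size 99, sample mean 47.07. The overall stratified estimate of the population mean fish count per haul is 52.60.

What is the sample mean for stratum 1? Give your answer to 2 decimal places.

67.88

N = 191 + 548 + 127 + 99 = 965.
Overall total = μ·N = 52.60·965 = 50759.
Subtract the known strata: 548·34.99 + 127·109.91 + 99·47.07 = 37793.02.
Remaining total for stratum 1: 50759 − 37793.02 = 12965.98.
Divide by its size: 12965.98 / 191 = 67.8847... → 67.88.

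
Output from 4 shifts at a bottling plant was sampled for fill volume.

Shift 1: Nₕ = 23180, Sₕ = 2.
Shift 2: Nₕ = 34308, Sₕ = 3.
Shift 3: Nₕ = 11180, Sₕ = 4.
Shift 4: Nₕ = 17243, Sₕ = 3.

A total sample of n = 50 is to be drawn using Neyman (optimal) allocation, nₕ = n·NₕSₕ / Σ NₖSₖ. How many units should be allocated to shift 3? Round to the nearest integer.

1: NₕSₕ = 23180·2 = 46360
2: NₕSₕ = 34308·3 = 102924
3: NₕSₕ = 11180·4 = 44720
4: NₕSₕ = 17243·3 = 51729
Σ NₕSₕ = 245733.
n_3 = 50·44720/245733 = 9.099... → 9.

9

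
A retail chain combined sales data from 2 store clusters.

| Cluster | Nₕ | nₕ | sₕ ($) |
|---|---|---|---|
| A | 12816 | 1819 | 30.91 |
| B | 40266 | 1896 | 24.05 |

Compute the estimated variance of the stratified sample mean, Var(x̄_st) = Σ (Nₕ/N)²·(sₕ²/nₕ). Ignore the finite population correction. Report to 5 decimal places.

0.20616

N = 53082. Term for each stratum: Wₕ²sₕ²/nₕ.
Var(x̄_st) = 0.03061792 + 0.17553926 = 0.20615718 → 0.20616.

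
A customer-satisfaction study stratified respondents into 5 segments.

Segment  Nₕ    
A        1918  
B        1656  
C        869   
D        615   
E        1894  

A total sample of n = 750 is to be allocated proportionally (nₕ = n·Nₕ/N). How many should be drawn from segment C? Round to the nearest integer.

94

Share of segment C = 869/6952 = 0.12500.
Allocate 750 × 0.12500 = 93.75 → 94.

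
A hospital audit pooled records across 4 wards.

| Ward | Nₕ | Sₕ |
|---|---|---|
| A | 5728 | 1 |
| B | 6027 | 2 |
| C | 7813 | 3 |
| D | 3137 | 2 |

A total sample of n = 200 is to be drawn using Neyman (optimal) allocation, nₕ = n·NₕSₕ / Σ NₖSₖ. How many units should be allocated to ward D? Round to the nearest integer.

Σ NₕSₕ = 5728·1 + 6027·2 + 7813·3 + 3137·2 = 47495.
Share for D: 6274/47495 = 0.13210.
n_D = 200 × 0.13210 = 26.420... → 26.

26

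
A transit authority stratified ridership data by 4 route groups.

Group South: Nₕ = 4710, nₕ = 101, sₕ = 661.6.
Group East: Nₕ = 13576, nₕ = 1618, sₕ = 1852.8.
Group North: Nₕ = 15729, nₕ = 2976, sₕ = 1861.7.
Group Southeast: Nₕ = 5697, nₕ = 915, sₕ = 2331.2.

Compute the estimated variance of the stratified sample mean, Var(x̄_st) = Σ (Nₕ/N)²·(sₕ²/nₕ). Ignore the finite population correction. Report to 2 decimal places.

613.86

N = 39712. Term for each stratum: Wₕ²sₕ²/nₕ.
Var(x̄_st) = 60.96322 + 247.95833 + 182.70279 + 122.23256 = 613.85690 → 613.86.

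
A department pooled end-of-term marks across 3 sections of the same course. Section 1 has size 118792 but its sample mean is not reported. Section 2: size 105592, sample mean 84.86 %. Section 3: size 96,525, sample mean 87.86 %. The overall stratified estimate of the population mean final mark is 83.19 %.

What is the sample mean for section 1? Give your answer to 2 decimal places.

77.91

Σ Nₕx̄ₕ = N·μ, so 118792·x̄_1 = 320909·83.19 − (105592·84.86 + 96525·87.86).
= 26696419.71 − 17441223.62 = 9255196.09.
x̄_1 = 9255196.09 / 118792 = 77.9109... → 77.91.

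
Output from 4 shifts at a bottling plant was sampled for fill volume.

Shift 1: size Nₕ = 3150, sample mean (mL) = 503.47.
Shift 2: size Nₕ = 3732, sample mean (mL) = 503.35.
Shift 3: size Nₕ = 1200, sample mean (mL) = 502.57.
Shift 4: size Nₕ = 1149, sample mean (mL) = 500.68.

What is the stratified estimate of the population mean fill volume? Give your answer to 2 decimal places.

x̄_st = (Σ Nₕx̄ₕ) / (Σ Nₕ) = (3150·503.47 + 3732·503.35 + 1200·502.57 + 1149·500.68) / 9231
= 4642798.02 / 9231 = 502.9572... → 502.96.

502.96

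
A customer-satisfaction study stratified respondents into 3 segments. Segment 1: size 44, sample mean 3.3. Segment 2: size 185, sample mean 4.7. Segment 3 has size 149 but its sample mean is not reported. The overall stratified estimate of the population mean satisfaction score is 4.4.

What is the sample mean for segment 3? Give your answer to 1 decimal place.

4.4

Σ Nₕx̄ₕ = N·μ, so 149·x̄_3 = 378·4.4 − (44·3.3 + 185·4.7).
= 1663.2 − 1014.7 = 648.5.
x̄_3 = 648.5 / 149 = 4.352... → 4.4.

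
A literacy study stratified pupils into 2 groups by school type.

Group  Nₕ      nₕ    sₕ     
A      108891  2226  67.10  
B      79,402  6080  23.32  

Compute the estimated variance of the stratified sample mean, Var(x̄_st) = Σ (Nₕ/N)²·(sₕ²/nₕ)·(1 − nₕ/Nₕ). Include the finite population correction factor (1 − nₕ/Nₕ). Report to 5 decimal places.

0.67731

N = 188293; Wₕ = Nₕ/N.
group A: (108891/188293)²·67.10²/2226·(1 − 2226/108891) = 0.66262139
group B: (79402/188293)²·23.32²/6080·(1 − 6080/79402) = 0.01468760
Sum = 0.67730900 → 0.67731.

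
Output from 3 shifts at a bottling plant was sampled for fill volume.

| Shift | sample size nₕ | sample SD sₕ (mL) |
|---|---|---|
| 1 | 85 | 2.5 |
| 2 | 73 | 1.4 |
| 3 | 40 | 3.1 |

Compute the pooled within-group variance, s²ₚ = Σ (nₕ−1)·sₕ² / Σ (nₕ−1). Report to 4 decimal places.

5.3380

1: (85−1)·2.5² = 84·6.25 = 525
2: (73−1)·1.4² = 72·1.96 = 141.12
3: (40−1)·3.1² = 39·9.61 = 374.79
Numerator = 1040.91; denominator = Σ(nₕ−1) = 195.
s²ₚ = 1040.91/195 = 5.338 → 5.3380.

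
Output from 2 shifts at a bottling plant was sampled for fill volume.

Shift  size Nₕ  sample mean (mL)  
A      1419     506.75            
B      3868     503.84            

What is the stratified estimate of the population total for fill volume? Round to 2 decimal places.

2667931.37

Population total = Σ Nₕ·x̄ₕ (each stratum's size times its mean).
1419·506.75 + 3868·503.84 = 719078.25 + 1948853.12 = 2667931.37.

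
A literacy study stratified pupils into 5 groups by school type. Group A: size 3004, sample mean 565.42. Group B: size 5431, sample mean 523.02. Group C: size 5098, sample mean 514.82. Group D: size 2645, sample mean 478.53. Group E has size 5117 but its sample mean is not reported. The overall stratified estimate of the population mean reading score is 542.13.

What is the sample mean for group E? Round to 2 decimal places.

608.82

N = 3004 + 5431 + 5098 + 2645 + 5117 = 21295.
Overall total = μ·N = 542.13·21295 = 11544658.35.
Subtract the known strata: 3004·565.42 + 5431·523.02 + 5098·514.82 + 2645·478.53 = 8429307.51.
Remaining total for group E: 11544658.35 − 8429307.51 = 3115350.84.
Divide by its size: 3115350.84 / 5117 = 608.8237... → 608.82.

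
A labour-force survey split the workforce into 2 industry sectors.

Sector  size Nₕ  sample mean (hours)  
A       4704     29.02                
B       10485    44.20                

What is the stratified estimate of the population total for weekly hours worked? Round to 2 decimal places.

Estimate total by summing Nₕ·x̄ₕ over strata.
4704·29.02 + 10485·44.20 = 136510.08 + 463437 = 599947.08.

599947.08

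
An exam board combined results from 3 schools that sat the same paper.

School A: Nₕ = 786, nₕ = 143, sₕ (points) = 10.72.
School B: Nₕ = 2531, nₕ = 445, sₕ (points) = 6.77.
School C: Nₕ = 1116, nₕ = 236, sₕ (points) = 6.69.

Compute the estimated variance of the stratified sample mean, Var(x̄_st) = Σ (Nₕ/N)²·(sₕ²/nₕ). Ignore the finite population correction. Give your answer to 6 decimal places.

N = 4433. Term for each stratum: Wₕ²sₕ²/nₕ.
Var(x̄_st) = 0.025264061 + 0.033574237 + 0.012019134 = 0.070857432 → 0.070857.

0.070857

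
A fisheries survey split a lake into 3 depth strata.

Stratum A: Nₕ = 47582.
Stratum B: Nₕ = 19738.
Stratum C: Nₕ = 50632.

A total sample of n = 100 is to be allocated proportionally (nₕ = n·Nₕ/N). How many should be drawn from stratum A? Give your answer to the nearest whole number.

40

N = 47582 + 19738 + 50632 = 117952.
n_A = 100·47582/117952 = 40.340... → 40.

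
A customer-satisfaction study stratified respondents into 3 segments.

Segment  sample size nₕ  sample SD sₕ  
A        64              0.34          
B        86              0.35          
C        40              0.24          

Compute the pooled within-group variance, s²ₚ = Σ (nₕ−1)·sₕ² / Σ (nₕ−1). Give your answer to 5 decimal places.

A: (64−1)·0.34² = 63·0.1156 = 7.2828
B: (86−1)·0.35² = 85·0.1225 = 10.4125
C: (40−1)·0.24² = 39·0.0576 = 2.2464
Numerator = 19.9417; denominator = Σ(nₕ−1) = 187.
s²ₚ = 19.9417/187 = 0.1066401... → 0.10664.

0.10664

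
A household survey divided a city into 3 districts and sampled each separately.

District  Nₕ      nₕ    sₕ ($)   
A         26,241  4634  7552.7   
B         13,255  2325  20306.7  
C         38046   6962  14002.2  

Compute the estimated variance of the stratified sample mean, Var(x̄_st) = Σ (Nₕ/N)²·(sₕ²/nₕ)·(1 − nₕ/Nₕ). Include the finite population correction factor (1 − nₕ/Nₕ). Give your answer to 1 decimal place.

10973.2

N = 77542; Wₕ = Nₕ/N.
district A: (26241/77542)²·7552.7²/4634·(1 − 4634/26241) = 1160.7783
district B: (13255/77542)²·20306.7²/2325·(1 − 2325/13255) = 4273.4797
district C: (38046/77542)²·14002.2²/6962·(1 − 6962/38046) = 5538.9882
Sum = 10973.2463 → 10973.2.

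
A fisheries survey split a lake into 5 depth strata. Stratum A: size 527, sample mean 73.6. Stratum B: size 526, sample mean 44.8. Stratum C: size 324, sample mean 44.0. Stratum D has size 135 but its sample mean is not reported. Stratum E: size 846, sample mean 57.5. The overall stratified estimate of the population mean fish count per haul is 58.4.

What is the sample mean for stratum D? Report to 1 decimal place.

N = 527 + 526 + 324 + 135 + 846 = 2358.
Overall total = μ·N = 58.4·2358 = 137707.2.
Subtract the known strata: 527·73.6 + 526·44.8 + 324·44.0 + 846·57.5 = 125253.
Remaining total for stratum D: 137707.2 − 125253 = 12454.2.
Divide by its size: 12454.2 / 135 = 92.253... → 92.3.

92.3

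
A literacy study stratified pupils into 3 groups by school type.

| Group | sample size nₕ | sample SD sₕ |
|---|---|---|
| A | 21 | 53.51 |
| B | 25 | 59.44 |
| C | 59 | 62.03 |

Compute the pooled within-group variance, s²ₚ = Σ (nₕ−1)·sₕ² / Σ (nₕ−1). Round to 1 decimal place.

3580.7

A: (21−1)·53.51² = 20·2863.3201 = 57266.402
B: (25−1)·59.44² = 24·3533.1136 = 84794.7264
C: (59−1)·62.03² = 58·3847.7209 = 223167.8122
Numerator = 365228.9406; denominator = Σ(nₕ−1) = 102.
s²ₚ = 365228.9406/102 = 3580.676... → 3580.7.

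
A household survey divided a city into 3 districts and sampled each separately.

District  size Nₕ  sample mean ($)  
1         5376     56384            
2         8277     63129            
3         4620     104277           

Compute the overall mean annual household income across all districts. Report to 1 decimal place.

x̄_st = (Σ Nₕx̄ₕ) / (Σ Nₕ) = (5376·56384 + 8277·63129 + 4620·104277) / 18273
= 1307398857 / 18273 = 71548.123... → 71548.1.

71548.1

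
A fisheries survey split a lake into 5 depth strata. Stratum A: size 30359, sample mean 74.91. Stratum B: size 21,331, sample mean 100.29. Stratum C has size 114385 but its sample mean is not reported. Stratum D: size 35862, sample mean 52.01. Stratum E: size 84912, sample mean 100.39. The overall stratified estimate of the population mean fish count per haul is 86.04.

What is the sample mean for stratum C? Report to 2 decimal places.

Σ Nₕx̄ₕ = N·μ, so 114385·x̄_C = 286849·86.04 − (30359·74.91 + 21331·100.29 + 35862·52.01 + 84912·100.39).
= 24680487.96 − 14802976.98 = 9877510.98.
x̄_C = 9877510.98 / 114385 = 86.3532... → 86.35.

86.35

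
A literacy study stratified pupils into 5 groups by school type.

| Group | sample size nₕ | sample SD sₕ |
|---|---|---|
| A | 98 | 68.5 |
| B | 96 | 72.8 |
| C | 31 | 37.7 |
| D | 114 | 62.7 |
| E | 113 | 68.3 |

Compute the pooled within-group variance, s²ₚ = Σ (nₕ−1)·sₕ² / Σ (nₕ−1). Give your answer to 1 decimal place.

4402.6

A: (98−1)·68.5² = 97·4692.25 = 455148.25
B: (96−1)·72.8² = 95·5299.84 = 503484.8
C: (31−1)·37.7² = 30·1421.29 = 42638.7
D: (114−1)·62.7² = 113·3931.29 = 444235.77
E: (113−1)·68.3² = 112·4664.89 = 522467.68
Numerator = 1967975.2; denominator = Σ(nₕ−1) = 447.
s²ₚ = 1967975.2/447 = 4402.629... → 4402.6.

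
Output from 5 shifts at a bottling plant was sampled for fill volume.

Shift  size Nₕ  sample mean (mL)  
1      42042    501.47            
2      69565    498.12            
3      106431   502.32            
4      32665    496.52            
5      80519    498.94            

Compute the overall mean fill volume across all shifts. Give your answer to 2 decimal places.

x̄_st = (Σ Nₕx̄ₕ) / (Σ Nₕ) = (42042·501.47 + 69565·498.12 + 106431·502.32 + 32665·496.52 + 80519·498.94) / 331222
= 165589915.12 / 331222 = 499.9363... → 499.94.

499.94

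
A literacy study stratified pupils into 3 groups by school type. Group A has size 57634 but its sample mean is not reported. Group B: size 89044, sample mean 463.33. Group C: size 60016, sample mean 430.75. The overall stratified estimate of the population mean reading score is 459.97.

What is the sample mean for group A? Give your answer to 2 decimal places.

485.21

Σ Nₕx̄ₕ = N·μ, so 57634·x̄_A = 206694·459.97 − (89044·463.33 + 60016·430.75).
= 95073039.18 − 67108648.52 = 27964390.66.
x̄_A = 27964390.66 / 57634 = 485.2065... → 485.21.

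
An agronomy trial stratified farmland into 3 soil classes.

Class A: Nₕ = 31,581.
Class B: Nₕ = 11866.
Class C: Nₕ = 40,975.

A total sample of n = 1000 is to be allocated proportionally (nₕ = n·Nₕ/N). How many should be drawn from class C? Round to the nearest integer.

Share of class C = 40975/84422 = 0.48536.
Allocate 1000 × 0.48536 = 485.359... → 485.

485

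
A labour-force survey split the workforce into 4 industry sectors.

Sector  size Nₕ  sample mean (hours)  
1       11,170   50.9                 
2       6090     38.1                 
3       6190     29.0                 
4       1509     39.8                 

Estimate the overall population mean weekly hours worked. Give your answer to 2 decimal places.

N = 11170 + 6090 + 6190 + 1509 = 24959.
The stratified mean weights each stratum mean by its population share Nₕ/N.
Σ Nₕx̄ₕ = 11170·50.9 + 6090·38.1 + 6190·29.0 + 1509·39.8 = 568553 + 232029 + 179510 + 60058.2 = 1040150.2.
Divide by N: 1040150.2 / 24959 = 41.6744... → 41.67.

41.67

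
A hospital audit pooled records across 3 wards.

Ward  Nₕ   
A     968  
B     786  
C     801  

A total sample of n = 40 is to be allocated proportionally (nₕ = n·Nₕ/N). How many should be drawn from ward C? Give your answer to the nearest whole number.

Share of ward C = 801/2555 = 0.31350.
Allocate 40 × 0.31350 = 12.540... → 13.

13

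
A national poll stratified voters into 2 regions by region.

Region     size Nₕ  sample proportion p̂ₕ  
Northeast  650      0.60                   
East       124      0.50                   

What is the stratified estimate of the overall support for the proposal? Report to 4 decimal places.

0.5840

Wₕ = Nₕ/N with N = 774: 0.8398, 0.1602.
p̂_st = 0.8398·0.60 + 0.1602·0.50 ≈ 0.583979... → 0.5840.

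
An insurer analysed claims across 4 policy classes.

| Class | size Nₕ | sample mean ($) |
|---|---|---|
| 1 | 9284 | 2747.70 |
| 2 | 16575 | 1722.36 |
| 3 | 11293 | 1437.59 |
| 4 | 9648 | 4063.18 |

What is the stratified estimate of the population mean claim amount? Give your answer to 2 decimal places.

2339.62

N = 46800; weights Wₕ = Nₕ/N = (0.1984, 0.3542, 0.2413, 0.2062).
x̄_st = Σ Wₕ·x̄ₕ = 0.1984·2747.70 + 0.3542·1722.36 + 0.2413·1437.59 + 0.2062·4063.18 ≈ 2339.6160...
→ 2339.62.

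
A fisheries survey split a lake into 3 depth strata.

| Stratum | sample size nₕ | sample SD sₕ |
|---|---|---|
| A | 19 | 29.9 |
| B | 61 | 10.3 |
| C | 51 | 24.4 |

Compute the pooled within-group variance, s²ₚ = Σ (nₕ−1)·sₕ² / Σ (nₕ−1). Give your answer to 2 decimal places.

408.01

A: (19−1)·29.9² = 18·894.01 = 16092.18
B: (61−1)·10.3² = 60·106.09 = 6365.4
C: (51−1)·24.4² = 50·595.36 = 29768
Numerator = 52225.58; denominator = Σ(nₕ−1) = 128.
s²ₚ = 52225.58/128 = 408.0123... → 408.01.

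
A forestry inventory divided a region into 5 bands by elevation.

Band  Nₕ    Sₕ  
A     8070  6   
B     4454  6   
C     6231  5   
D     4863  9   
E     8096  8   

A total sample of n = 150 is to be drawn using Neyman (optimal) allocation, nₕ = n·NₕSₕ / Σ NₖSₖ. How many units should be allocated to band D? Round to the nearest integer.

A: NₕSₕ = 8070·6 = 48420
B: NₕSₕ = 4454·6 = 26724
C: NₕSₕ = 6231·5 = 31155
D: NₕSₕ = 4863·9 = 43767
E: NₕSₕ = 8096·8 = 64768
Σ NₕSₕ = 214834.
n_D = 150·43767/214834 = 30.559... → 31.

31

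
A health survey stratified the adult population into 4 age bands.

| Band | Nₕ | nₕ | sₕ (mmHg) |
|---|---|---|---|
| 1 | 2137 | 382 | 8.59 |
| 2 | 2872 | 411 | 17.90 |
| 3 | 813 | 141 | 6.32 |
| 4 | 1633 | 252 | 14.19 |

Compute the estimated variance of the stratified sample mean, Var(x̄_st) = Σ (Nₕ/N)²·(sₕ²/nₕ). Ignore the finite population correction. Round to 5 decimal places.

0.17328

N = 7455. Term for each stratum: Wₕ²sₕ²/nₕ.
Var(x̄_st) = 0.01587218 + 0.11570119 + 0.00336900 + 0.03833905 = 0.17328142 → 0.17328.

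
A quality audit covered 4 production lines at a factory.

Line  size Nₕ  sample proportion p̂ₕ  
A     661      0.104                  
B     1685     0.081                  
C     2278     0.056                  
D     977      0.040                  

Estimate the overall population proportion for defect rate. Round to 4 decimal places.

0.0664

N = 661 + 1685 + 2278 + 977 = 5601.
Overall proportion = Σ (Nₕ/N)·p̂ₕ.
Σ Nₕp̂ₕ = 68.744 + 136.485 + 127.568 + 39.08 = 371.877.
371.877 / 5601 = 0.066395... → 0.0664.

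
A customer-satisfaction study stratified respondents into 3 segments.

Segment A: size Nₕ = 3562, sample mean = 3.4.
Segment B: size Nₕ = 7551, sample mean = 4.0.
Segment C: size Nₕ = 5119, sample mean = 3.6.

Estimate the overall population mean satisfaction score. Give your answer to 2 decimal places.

3.74

N = 16232; weights Wₕ = Nₕ/N = (0.2194, 0.4652, 0.3154).
x̄_st = Σ Wₕ·x̄ₕ = 0.2194·3.4 + 0.4652·4.0 + 0.3154·3.6 ≈ 3.7422...
→ 3.74.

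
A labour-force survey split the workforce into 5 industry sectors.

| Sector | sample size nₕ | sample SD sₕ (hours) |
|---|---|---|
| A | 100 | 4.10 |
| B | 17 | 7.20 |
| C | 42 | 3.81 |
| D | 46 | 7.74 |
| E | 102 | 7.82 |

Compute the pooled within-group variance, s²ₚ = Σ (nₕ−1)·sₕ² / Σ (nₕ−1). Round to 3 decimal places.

A: (100−1)·4.10² = 99·16.81 = 1664.19
B: (17−1)·7.20² = 16·51.84 = 829.44
C: (42−1)·3.81² = 41·14.5161 = 595.1601
D: (46−1)·7.74² = 45·59.9076 = 2695.842
E: (102−1)·7.82² = 101·61.1524 = 6176.3924
Numerator = 11961.0245; denominator = Σ(nₕ−1) = 302.
s²ₚ = 11961.0245/302 = 39.60604... → 39.606.

39.606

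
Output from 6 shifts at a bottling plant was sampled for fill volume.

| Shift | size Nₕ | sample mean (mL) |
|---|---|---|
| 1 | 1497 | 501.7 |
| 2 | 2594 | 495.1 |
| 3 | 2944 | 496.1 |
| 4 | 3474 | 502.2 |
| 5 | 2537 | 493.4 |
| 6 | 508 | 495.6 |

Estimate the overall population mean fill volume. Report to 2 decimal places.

497.57

N = 1497 + 2594 + 2944 + 3474 + 2537 + 508 = 13554.
Weight each subgroup mean by Nₕ/N and sum.
Σ Nₕx̄ₕ = 1497·501.7 + 2594·495.1 + 2944·496.1 + 3474·502.2 + 2537·493.4 + 508·495.6 = 751044.9 + 1284289.4 + 1460518.4 + 1744642.8 + 1251755.8 + 251764.8 = 6744016.1.
Divide by N: 6744016.1 / 13554 = 497.5665... → 497.57.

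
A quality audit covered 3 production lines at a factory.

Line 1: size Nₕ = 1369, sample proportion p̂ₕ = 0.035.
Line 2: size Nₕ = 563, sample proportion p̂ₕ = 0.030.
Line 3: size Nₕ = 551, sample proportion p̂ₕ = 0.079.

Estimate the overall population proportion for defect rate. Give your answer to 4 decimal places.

0.0436

Wₕ = Nₕ/N with N = 2483: 0.5513, 0.2267, 0.2219.
p̂_st = 0.5513·0.035 + 0.2267·0.030 + 0.2219·0.079 ≈ 0.043630... → 0.0436.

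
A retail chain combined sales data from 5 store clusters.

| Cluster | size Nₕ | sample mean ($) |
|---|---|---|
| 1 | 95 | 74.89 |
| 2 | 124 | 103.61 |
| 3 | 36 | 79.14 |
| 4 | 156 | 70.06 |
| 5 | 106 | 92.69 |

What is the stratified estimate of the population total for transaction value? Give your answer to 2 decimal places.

43565.73

Population total = Σ Nₕ·x̄ₕ (each stratum's size times its mean).
95·74.89 + 124·103.61 + 36·79.14 + 156·70.06 + 106·92.69 = 7114.55 + 12847.64 + 2849.04 + 10929.36 + 9825.14 = 43565.73.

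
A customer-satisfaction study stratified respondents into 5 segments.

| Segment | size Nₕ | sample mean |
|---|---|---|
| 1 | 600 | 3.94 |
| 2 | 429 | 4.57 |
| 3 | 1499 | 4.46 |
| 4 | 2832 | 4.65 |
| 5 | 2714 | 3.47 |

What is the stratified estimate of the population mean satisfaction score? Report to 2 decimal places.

N = 8074; weights Wₕ = Nₕ/N = (0.0743, 0.0531, 0.1857, 0.3508, 0.3361).
x̄_st = Σ Wₕ·x̄ₕ = 0.0743·3.94 + 0.0531·4.57 + 0.1857·4.46 + 0.3508·4.65 + 0.3361·3.47 ≈ 4.1611...
→ 4.16.

4.16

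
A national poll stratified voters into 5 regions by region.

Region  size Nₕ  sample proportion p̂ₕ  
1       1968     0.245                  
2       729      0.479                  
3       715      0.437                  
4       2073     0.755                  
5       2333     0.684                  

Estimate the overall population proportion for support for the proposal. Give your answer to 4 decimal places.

N = 1968 + 729 + 715 + 2073 + 2333 = 7818.
Overall proportion = Σ (Nₕ/N)·p̂ₕ.
Σ Nₕp̂ₕ = 482.16 + 349.191 + 312.455 + 1565.115 + 1595.772 = 4304.693.
4304.693 / 7818 = 0.550613... → 0.5506.

0.5506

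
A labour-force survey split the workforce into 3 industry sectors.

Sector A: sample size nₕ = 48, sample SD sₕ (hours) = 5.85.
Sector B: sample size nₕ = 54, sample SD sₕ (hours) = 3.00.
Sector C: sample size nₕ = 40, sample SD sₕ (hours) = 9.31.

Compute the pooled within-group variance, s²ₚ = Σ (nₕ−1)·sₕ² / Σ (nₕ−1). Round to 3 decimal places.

A: (48−1)·5.85² = 47·34.2225 = 1608.4575
B: (54−1)·3.00² = 53·9 = 477
C: (40−1)·9.31² = 39·86.6761 = 3380.3679
Numerator = 5465.8254; denominator = Σ(nₕ−1) = 139.
s²ₚ = 5465.8254/139 = 39.32248... → 39.322.

39.322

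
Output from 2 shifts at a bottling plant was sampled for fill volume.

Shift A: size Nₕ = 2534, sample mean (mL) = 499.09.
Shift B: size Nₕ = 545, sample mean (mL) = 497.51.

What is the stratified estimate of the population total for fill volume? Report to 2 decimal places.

1535837.01

Population total = Σ Nₕ·x̄ₕ (each stratum's size times its mean).
2534·499.09 + 545·497.51 = 1264694.06 + 271142.95 = 1535837.01.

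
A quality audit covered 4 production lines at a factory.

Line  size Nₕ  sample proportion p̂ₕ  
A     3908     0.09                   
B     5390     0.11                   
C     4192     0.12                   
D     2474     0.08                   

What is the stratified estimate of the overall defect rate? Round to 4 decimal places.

0.1031

N = 3908 + 5390 + 4192 + 2474 = 15964.
Overall proportion = Σ (Nₕ/N)·p̂ₕ.
Σ Nₕp̂ₕ = 351.72 + 592.9 + 503.04 + 197.92 = 1645.58.
1645.58 / 15964 = 0.103081... → 0.1031.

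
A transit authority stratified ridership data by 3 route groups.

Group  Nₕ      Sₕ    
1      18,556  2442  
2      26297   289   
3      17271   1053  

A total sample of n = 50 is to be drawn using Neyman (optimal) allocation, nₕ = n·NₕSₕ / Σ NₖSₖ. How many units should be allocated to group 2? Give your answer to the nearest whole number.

5

1: NₕSₕ = 18556·2442 = 45313752
2: NₕSₕ = 26297·289 = 7599833
3: NₕSₕ = 17271·1053 = 18186363
Σ NₕSₕ = 71099948.
n_2 = 50·7599833/71099948 = 5.344... → 5.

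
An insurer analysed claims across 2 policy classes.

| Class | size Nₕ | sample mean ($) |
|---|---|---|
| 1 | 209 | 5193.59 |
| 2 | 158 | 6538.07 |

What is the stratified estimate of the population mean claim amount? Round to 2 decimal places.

5772.41

N = 209 + 158 = 367.
Weight each subgroup mean by Nₕ/N and sum.
Σ Nₕx̄ₕ = 209·5193.59 + 158·6538.07 = 1085460.31 + 1033015.06 = 2118475.37.
Divide by N: 2118475.37 / 367 = 5772.4125... → 5772.41.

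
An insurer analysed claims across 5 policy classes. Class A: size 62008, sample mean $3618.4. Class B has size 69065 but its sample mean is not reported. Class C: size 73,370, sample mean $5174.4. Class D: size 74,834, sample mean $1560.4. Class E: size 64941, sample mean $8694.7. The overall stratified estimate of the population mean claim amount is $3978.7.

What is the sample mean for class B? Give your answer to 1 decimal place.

N = 62008 + 69065 + 73370 + 74834 + 64941 = 344218.
Overall total = μ·N = 3978.7·344218 = 1369540156.6.
Subtract the known strata: 62008·3618.4 + 73370·5174.4 + 74834·1560.4 + 64941·8694.7 = 1285428961.5.
Remaining total for class B: 1369540156.6 − 1285428961.5 = 84111195.1.
Divide by its size: 84111195.1 / 69065 = 1217.856... → 1217.9.

1217.9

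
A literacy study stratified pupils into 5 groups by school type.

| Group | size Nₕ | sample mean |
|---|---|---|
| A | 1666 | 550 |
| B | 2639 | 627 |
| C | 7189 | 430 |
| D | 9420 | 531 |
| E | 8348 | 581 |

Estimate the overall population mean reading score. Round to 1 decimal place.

N = 1666 + 2639 + 7189 + 9420 + 8348 = 29262.
Overall mean = Σ (Nₕ/N)·x̄ₕ — weight by population share, not a simple average.
Σ Nₕx̄ₕ = 1666·550 + 2639·627 + 7189·430 + 9420·531 + 8348·581 = 916300 + 1654653 + 3091270 + 5002020 + 4850188 = 15514431.
Divide by N: 15514431 / 29262 = 530.190... → 530.2.

530.2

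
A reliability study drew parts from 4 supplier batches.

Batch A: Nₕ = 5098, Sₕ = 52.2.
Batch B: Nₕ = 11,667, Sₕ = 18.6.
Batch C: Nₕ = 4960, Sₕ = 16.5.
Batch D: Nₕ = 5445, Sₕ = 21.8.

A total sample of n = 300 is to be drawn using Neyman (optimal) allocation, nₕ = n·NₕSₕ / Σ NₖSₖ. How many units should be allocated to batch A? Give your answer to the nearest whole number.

117

A: NₕSₕ = 5098·52.2 = 266115.6
B: NₕSₕ = 11667·18.6 = 217006.2
C: NₕSₕ = 4960·16.5 = 81840
D: NₕSₕ = 5445·21.8 = 118701
Σ NₕSₕ = 683662.8.
n_A = 300·266115.6/683662.8 = 116.775... → 117.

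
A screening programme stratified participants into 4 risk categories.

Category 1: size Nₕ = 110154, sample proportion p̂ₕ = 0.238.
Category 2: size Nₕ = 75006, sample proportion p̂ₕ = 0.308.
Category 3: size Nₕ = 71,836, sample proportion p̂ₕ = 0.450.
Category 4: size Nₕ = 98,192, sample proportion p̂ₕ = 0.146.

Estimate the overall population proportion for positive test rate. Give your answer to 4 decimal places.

N = 110154 + 75006 + 71836 + 98192 = 355188.
Overall proportion = Σ (Nₕ/N)·p̂ₕ.
Σ Nₕp̂ₕ = 26216.652 + 23101.848 + 32326.2 + 14336.032 = 95980.732.
95980.732 / 355188 = 0.270225... → 0.2702.

0.2702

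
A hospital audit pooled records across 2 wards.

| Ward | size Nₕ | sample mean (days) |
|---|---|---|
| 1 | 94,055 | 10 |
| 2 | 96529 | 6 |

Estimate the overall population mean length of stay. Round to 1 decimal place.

8.0

N = 190584; weights Wₕ = Nₕ/N = (0.4935, 0.5065).
x̄_st = Σ Wₕ·x̄ₕ = 0.4935·10 + 0.5065·6 ≈ 7.974...
→ 8.0.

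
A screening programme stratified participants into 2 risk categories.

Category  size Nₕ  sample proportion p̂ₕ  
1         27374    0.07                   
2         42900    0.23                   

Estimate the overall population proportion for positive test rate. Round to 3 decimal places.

0.168

Wₕ = Nₕ/N with N = 70274: 0.3895, 0.6105.
p̂_st = 0.3895·0.07 + 0.6105·0.23 ≈ 0.16767... → 0.168.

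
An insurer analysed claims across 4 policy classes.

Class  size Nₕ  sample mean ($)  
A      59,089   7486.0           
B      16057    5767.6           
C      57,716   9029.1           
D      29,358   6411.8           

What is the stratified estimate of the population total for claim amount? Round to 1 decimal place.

1244311767.2

Estimate total by summing Nₕ·x̄ₕ over strata.
59089·7486.0 + 16057·5767.6 + 57716·9029.1 + 29358·6411.8 = 442340254 + 92610353.2 + 521123535.6 + 188237624.4 = 1244311767.2.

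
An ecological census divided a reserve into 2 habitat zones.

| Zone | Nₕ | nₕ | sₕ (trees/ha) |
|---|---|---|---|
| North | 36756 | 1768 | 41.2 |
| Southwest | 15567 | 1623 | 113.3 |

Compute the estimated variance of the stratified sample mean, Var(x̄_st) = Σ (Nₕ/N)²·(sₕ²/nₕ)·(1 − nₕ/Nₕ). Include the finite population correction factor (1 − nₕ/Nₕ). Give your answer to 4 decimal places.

1.0781

N = 52323; Wₕ = Nₕ/N.
zone North: (36756/52323)²·41.2²/1768·(1 − 1768/36756) = 0.4509976
zone Southwest: (15567/52323)²·113.3²/1623·(1 − 1623/15567) = 0.6271166
Sum = 1.0781143 → 1.0781.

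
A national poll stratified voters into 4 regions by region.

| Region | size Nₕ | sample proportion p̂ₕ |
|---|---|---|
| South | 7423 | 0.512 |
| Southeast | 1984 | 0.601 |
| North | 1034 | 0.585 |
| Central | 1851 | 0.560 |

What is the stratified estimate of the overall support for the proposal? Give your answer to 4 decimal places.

0.5397

N = 7423 + 1984 + 1034 + 1851 = 12292.
Overall proportion = Σ (Nₕ/N)·p̂ₕ.
Σ Nₕp̂ₕ = 3800.576 + 1192.384 + 604.89 + 1036.56 = 6634.41.
6634.41 / 12292 = 0.539734... → 0.5397.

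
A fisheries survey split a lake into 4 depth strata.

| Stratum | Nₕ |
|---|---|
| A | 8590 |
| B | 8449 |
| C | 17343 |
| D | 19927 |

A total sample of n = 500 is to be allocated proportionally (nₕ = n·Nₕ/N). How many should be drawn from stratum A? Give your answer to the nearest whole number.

79

Share of stratum A = 8590/54309 = 0.15817.
Allocate 500 × 0.15817 = 79.084... → 79.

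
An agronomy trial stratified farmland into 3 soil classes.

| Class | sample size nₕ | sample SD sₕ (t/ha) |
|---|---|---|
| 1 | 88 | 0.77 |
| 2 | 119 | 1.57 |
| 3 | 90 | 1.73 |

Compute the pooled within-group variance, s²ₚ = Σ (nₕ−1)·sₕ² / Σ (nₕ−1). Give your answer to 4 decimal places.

1: (88−1)·0.77² = 87·0.5929 = 51.5823
2: (119−1)·1.57² = 118·2.4649 = 290.8582
3: (90−1)·1.73² = 89·2.9929 = 266.3681
Numerator = 608.8086; denominator = Σ(nₕ−1) = 294.
s²ₚ = 608.8086/294 = 2.070778... → 2.0708.

2.0708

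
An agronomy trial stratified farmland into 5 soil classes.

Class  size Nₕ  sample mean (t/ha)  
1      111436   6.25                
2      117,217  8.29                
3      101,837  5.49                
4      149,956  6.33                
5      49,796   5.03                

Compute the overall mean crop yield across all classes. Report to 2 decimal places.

6.46

N = 530242; weights Wₕ = Nₕ/N = (0.2102, 0.2211, 0.1921, 0.2828, 0.0939).
x̄_st = Σ Wₕ·x̄ₕ = 0.2102·6.25 + 0.2211·8.29 + 0.1921·5.49 + 0.2828·6.33 + 0.0939·5.03 ≈ 6.4631...
→ 6.46.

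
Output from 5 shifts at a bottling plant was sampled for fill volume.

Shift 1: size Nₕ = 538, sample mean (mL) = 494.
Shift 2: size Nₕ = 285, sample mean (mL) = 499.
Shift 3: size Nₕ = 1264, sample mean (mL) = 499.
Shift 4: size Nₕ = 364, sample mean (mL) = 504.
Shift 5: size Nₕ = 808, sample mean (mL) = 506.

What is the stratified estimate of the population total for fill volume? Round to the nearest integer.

Estimate total by summing Nₕ·x̄ₕ over strata.
538·494 + 285·499 + 1264·499 + 364·504 + 808·506 = 265772 + 142215 + 630736 + 183456 + 408848 = 1631027.

1631027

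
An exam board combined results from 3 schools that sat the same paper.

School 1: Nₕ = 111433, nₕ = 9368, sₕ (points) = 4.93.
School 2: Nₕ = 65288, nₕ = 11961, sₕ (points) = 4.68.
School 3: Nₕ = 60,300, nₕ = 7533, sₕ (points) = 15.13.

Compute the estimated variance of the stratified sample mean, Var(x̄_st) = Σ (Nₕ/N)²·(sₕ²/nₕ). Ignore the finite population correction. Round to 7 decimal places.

N = 237021. Term for each stratum: Wₕ²sₕ²/nₕ.
Var(x̄_st) = 0.0005734571 + 0.0001389368 + 0.0019668483 = 0.0026792422 → 0.0026792.

0.0026792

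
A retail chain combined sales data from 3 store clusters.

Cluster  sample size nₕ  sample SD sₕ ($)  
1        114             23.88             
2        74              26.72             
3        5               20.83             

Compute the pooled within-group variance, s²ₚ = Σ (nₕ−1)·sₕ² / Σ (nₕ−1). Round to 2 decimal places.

622.60

1: (114−1)·23.88² = 113·570.2544 = 64438.7472
2: (74−1)·26.72² = 73·713.9584 = 52118.9632
3: (5−1)·20.83² = 4·433.8889 = 1735.5556
Numerator = 118293.266; denominator = Σ(nₕ−1) = 190.
s²ₚ = 118293.266/190 = 622.5961... → 622.60.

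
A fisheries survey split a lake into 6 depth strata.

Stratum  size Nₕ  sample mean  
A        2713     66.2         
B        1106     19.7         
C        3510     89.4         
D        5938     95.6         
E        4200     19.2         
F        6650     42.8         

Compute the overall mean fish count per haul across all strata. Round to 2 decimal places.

60.05

N = 2713 + 1106 + 3510 + 5938 + 4200 + 6650 = 24117.
Weight each subgroup mean by Nₕ/N and sum.
Σ Nₕx̄ₕ = 2713·66.2 + 1106·19.7 + 3510·89.4 + 5938·95.6 + 4200·19.2 + 6650·42.8 = 179600.6 + 21788.2 + 313794 + 567672.8 + 80640 + 284620 = 1448115.6.
Divide by N: 1448115.6 / 24117 = 60.0454... → 60.05.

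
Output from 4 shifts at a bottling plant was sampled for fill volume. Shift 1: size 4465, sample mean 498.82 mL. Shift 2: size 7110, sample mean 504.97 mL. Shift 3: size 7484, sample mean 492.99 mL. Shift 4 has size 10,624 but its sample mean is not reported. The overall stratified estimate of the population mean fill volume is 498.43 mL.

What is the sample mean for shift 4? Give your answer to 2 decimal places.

Σ Nₕx̄ₕ = N·μ, so 10624·x̄_4 = 29683·498.43 − (4465·498.82 + 7110·504.97 + 7484·492.99).
= 14794897.69 − 9507105.16 = 5287792.53.
x̄_4 = 5287792.53 / 10624 = 497.7214... → 497.72.

497.72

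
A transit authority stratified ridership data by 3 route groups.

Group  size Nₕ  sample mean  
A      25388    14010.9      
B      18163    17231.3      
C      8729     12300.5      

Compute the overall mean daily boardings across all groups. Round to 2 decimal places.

N = 52280; weights Wₕ = Nₕ/N = (0.4856, 0.3474, 0.1670).
x̄_st = Σ Wₕ·x̄ₕ = 0.4856·14010.9 + 0.3474·17231.3 + 0.1670·12300.5 ≈ 14844.1449...
→ 14844.14.

14844.14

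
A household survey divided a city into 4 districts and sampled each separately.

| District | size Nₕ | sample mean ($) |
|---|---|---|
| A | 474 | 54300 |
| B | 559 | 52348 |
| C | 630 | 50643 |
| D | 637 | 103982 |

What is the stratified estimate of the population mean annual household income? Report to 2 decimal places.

N = 2300; weights Wₕ = Nₕ/N = (0.2061, 0.2430, 0.2739, 0.2770).
x̄_st = Σ Wₕ·x̄ₕ = 0.2061·54300 + 0.2430·52348 + 0.2739·50643 + 0.2770·103982 ≈ 66583.6330...
→ 66583.63.

66583.63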